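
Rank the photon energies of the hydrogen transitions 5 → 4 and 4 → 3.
4 → 3

Calculate the energy for each transition:

Transition 5 → 4:
ΔE₁ = |E_4 - E_5| = |-13.6057/4² - (-13.6057/5²)|
ΔE₁ = |-0.85035625 - (-0.54422800)| = 0.30613 eV

Transition 4 → 3:
ΔE₂ = |E_3 - E_4| = |-13.6057/3² - (-13.6057/4²)|
ΔE₂ = |-1.51174444 - (-0.85035625)| = 0.66139 eV

Since 0.66139 eV > 0.30613 eV, the transition 4 → 3 emits the more energetic photon.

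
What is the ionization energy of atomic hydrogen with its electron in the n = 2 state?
3.40 eV

The ionization energy is the energy needed to remove the electron completely (n → ∞).

For hydrogen, E_n = -13.6057 eV / n².

At n = 2: E_2 = -13.6057 / 2² = -3.40143 eV
At n = ∞: E_∞ = 0 eV

Ionization energy = E_∞ - E_2 = 0 - (-3.40143) = 3.40143 eV
Ionization energy ≈ 3.40 eV

This is also called the binding energy of the electron in state n = 2.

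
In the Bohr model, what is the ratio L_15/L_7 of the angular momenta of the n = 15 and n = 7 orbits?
2.1429

In the Bohr model, L_n = nℏ, so the ratio is purely the ratio of quantum numbers:

L_15/L_7 = 15ℏ / 7ℏ = 15/7 = 2.1429

The angular momentum scales linearly with n.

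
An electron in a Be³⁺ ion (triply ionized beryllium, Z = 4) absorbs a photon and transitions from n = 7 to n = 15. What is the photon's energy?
3.475 eV

The energy levels of a hydrogen-like atom are E_n = -13.6057 Z² eV / n².

Energy at n = 7: E_7 = -13.6057 × 4² / 7² = -4.442678 eV
Energy at n = 15: E_15 = -13.6057 × 4² / 15² = -0.967516 eV

The excitation energy is the difference:
ΔE = E_15 - E_7
ΔE = -0.967516 - (-4.442678)
ΔE = 3.475 eV

Since this is positive, energy must be absorbed (photon absorption).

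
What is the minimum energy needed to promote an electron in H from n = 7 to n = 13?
0.19716 eV

The energy levels of a hydrogen-like atom are E_n = -13.6057 eV / n².

Energy at n = 7: E_7 = -13.6057 / 7² = -0.27766735 eV
Energy at n = 13: E_13 = -13.6057 / 13² = -0.08050710 eV

The excitation energy is the difference:
ΔE = E_13 - E_7
ΔE = -0.08050710 - (-0.27766735)
ΔE = 0.19716 eV

Since this is positive, energy must be absorbed (photon absorption).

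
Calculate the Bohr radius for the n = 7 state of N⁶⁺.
0.3704 nm (or 3.7042 Å)

The Bohr radius formula is:
r_n = n² a₀ / Z

where a₀ = 0.0529177 nm is the Bohr radius.

For N⁶⁺ (Z = 7) at n = 7:
r_7 = 7² × 0.0529177 nm / 7
r_7 = 49 × 0.0529177 nm / 7
r_7 = 2.59297 nm / 7
r_7 = 0.3704 nm

The electron orbits at approximately 0.3704 nm from the nucleus.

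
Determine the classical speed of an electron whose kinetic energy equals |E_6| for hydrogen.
3.64615e+05 m/s (or 0.122% of c)

The binding energy at n = 6 for hydrogen is:
E_6 = -13.6057/6² = -0.377936111 eV
|E_6| = 0.377936111 eV

Convert to Joules:
KE = 0.377936111 eV × (1.602177 × 10⁻¹⁹ J/eV) = 6.0552054e-20 J

Using KE = ½mv²:
v = √(2·KE/m_e)
v = √(2 × 6.0552054e-20 J / 9.10938 × 10⁻³¹ kg)
v = 3.64615e+05 m/s

This is approximately 0.122% the speed of light.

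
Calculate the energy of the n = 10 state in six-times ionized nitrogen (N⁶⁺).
-6.6668 eV

For hydrogen-like ions, the energy levels scale with Z²:
E_n = -13.6057 Z² / n² eV

For N⁶⁺ (Z = 7) at n = 10:
E_10 = -13.6057 × 7² / 10²
E_10 = -13.6057 × 49 / 100
E_10 = -666.6793 / 100
E_10 = -6.6668 eV

The energy is 49 times more negative than hydrogen at the same n due to the stronger nuclear charge.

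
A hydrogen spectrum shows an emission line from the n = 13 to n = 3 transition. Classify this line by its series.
Paschen series

The spectral series in hydrogen are named based on the final (lower) energy level:
- Lyman series: n_final = 1 (ultraviolet)
- Balmer series: n_final = 2 (visible/near-UV)
- Paschen series: n_final = 3 (infrared)
- Brackett series: n_final = 4 (infrared)
- Pfund series: n_final = 5 (far infrared)

Since this transition ends at n = 3, it belongs to the Paschen series.

For reference, this 13 → 3 line has photon energy
ΔE = 13.6057 eV × (1/3² - 1/13²) = 1.4312373439 eV,
corresponding to wavelength λ = hc/ΔE = 1239.84 eV·nm / 1.4312373439 eV = 866.271416 nm in the infrared region.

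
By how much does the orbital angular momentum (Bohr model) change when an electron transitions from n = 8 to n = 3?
5.2729e-34 J·s (or 5ℏ)

In the Bohr model, L_n = nℏ where ℏ = 1.054572e-34 J·s.

L_8 = 8ℏ = 8.436576e-34 J·s
L_3 = 3ℏ = 3.163716e-34 J·s

ΔL = L_8 - L_3 = (8 - 3)ℏ = 5ℏ
ΔL = 5 × 1.054572e-34 J·s = 5.2729e-34 J·s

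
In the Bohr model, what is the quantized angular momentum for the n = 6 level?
6.3274e-34 J·s (or 6ℏ)

In the Bohr model, angular momentum is quantized:
L = nℏ

where ℏ = h/(2π) = 1.054572e-34 J·s

For n = 6:
L = 6 × 1.054572e-34 J·s
L = 6.3274e-34 J·s

This can also be written as L = 6ℏ.
The angular momentum is an integer multiple of the reduced Planck constant.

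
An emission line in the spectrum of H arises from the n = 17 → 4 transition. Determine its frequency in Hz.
1.942e+14 Hz

First, find the transition energy:
E_17 = -13.6057 / 17² = -0.04707855 eV
E_4 = -13.6057 / 4² = -0.85035625 eV
|ΔE| = |E_4 - E_17| = 0.80327770 eV

Convert to Joules: E = 0.80327770 eV × (1.602177 × 10⁻¹⁹ J/eV) = 1.28699e-19 J

Using E = hf:
f = E/h = 1.28699e-19 J / (6.62607 × 10⁻³⁴ J·s)
f = 1.942e+14 Hz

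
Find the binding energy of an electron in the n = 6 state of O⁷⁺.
24.187911 eV

The ionization energy is the energy needed to remove the electron completely (n → ∞).

For a hydrogen-like ion with Z = 8, E_n = -13.6057 Z² / n² eV.

At n = 6: E_6 = -13.6057 × 8² / 6² = -24.187911111 eV
At n = ∞: E_∞ = 0 eV

Ionization energy = E_∞ - E_6 = 0 - (-24.187911111) = 24.187911111 eV
Ionization energy ≈ 24.187911 eV

This is also called the binding energy of the electron in state n = 6.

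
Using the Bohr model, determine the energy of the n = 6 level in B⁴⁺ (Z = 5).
-9.4484 eV

For hydrogen-like ions, the energy levels scale with Z²:
E_n = -13.6057 Z² / n² eV

For B⁴⁺ (Z = 5) at n = 6:
E_6 = -13.6057 × 5² / 6²
E_6 = -13.6057 × 25 / 36
E_6 = -340.1425 / 36
E_6 = -9.4484 eV

The energy is 25 times more negative than hydrogen at the same n due to the stronger nuclear charge.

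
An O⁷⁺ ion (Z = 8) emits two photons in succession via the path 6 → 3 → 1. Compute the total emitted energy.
846.5769 eV

The energy levels of O⁷⁺ are E_n = -13.6057 × 8² / n² eV.

First transition (6 → 3):
ΔE₁ = |E_3 - E_6|
ΔE₁ = |-96.7516444444 - (-24.1879111111)| = 72.5637333 eV

Second transition (3 → 1):
ΔE₂ = |E_1 - E_3|
ΔE₂ = |-870.7648000000 - (-96.7516444444)| = 774.0131556 eV

Total energy released:
E_total = ΔE₁ + ΔE₂ = 72.5637333 + 774.0131556 = 846.5769 eV

Note: This equals the direct transition 6 → 1: 846.5769 eV ✓
Energy is conserved regardless of the path taken.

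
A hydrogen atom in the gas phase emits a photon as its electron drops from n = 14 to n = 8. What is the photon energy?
0.14317 eV

The energy levels are E_n = -13.6057 eV / n².

Energy at n = 14: E_14 = -13.6057 / 14² = -0.06941684 eV
Energy at n = 8: E_8 = -13.6057 / 8² = -0.21258906 eV

For emission (electron falling to lower state), the photon energy is:
E_photon = E_14 - E_8 = |-0.06941684 - (-0.21258906)|
E_photon = 0.14317 eV

This energy is carried away by the emitted photon.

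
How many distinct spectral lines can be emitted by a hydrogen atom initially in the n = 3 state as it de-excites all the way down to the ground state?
3

The electron can occupy levels n = 1, 2, ..., 3 during de-excitation — that is m = 3 - 1 + 1 = 3 distinct levels.

The number of distinct spectral lines equals the number of ways to choose 2 of these m levels (each pair gives one possible emission transition):

Number of lines = m(m-1)/2 = 3×2/2 = 3

These correspond to all possible transitions between the 3 levels:
3 → 2, 3 → 1, 2 → 1

Each transition produces a photon with a unique energy (and thus wavelength). This count does not depend on Z.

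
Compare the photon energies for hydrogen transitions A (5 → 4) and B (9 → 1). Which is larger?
9 → 1

Calculate the energy for each transition:

Transition 5 → 4:
ΔE₁ = |E_4 - E_5| = |-13.6057/4² - (-13.6057/5²)|
ΔE₁ = |-0.85035625 - (-0.54422800)| = 0.30613 eV

Transition 9 → 1:
ΔE₂ = |E_1 - E_9| = |-13.6057/1² - (-13.6057/9²)|
ΔE₂ = |-13.60570000 - (-0.16797160)| = 13.43773 eV

Since 13.43773 eV > 0.30613 eV, the transition 9 → 1 emits the more energetic photon.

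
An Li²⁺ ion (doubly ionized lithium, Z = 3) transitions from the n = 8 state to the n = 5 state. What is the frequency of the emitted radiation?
7.21710e+14 Hz

First, find the transition energy:
E_8 = -13.6057 × 3² / 8² = -1.91330156 eV
E_5 = -13.6057 × 3² / 5² = -4.89805200 eV
|ΔE| = |E_5 - E_8| = 2.98475044 eV

Convert to Joules: E = 2.98475044 eV × (1.602177 × 10⁻¹⁹ J/eV) = 4.7820985e-19 J

Using E = hf:
f = E/h = 4.7820985e-19 J / (6.62607 × 10⁻³⁴ J·s)
f = 7.21710e+14 Hz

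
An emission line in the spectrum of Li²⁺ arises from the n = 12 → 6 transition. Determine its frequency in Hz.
6.1685e+14 Hz

First, find the transition energy:
E_12 = -13.6057 × 3² / 12² = -0.8503563 eV
E_6 = -13.6057 × 3² / 6² = -3.4014250 eV
|ΔE| = |E_6 - E_12| = 2.5510687 eV

Convert to Joules: E = 2.5510687 eV × (1.602177 × 10⁻¹⁹ J/eV) = 4.087264e-19 J

Using E = hf:
f = E/h = 4.087264e-19 J / (6.62607 × 10⁻³⁴ J·s)
f = 6.1685e+14 Hz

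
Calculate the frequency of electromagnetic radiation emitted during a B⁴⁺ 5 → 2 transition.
1.727e+16 Hz

First, find the transition energy:
E_5 = -13.6057 × 5² / 5² = -13.60570 eV
E_2 = -13.6057 × 5² / 2² = -85.03563 eV
|ΔE| = |E_2 - E_5| = 71.42993 eV

Convert to Joules: E = 71.42993 eV × (1.602177 × 10⁻¹⁹ J/eV) = 1.14443e-17 J

Using E = hf:
f = E/h = 1.14443e-17 J / (6.62607 × 10⁻³⁴ J·s)
f = 1.727e+16 Hz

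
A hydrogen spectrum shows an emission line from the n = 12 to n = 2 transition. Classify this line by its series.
Balmer series

The spectral series in hydrogen are named based on the final (lower) energy level:
- Lyman series: n_final = 1 (ultraviolet)
- Balmer series: n_final = 2 (visible/near-UV)
- Paschen series: n_final = 3 (infrared)
- Brackett series: n_final = 4 (infrared)
- Pfund series: n_final = 5 (far infrared)

Since this transition ends at n = 2, it belongs to the Balmer series.

For reference, this 12 → 2 line has photon energy
ΔE = 13.6057 eV × (1/2² - 1/12²) = 3.306940972 eV,
corresponding to wavelength λ = hc/ΔE = 1239.84 eV·nm / 3.306940972 eV = 374.92051 nm in the visible/near-UV region.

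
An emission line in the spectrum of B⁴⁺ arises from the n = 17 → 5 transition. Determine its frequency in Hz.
3.01e+15 Hz

First, find the transition energy:
E_17 = -13.6057 × 5² / 17² = -1.17696 eV
E_5 = -13.6057 × 5² / 5² = -13.60570 eV
|ΔE| = |E_5 - E_17| = 12.42874 eV

Convert to Joules: E = 12.42874 eV × (1.602177 × 10⁻¹⁹ J/eV) = 1.9913e-18 J

Using E = hf:
f = E/h = 1.9913e-18 J / (6.62607 × 10⁻³⁴ J·s)
f = 3.01e+15 Hz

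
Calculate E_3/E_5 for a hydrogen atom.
2.78

Using E_n = -13.6057 Z² / n² eV with Z = 1:

E_3 = -13.6057 / 3² = -13.6057 / 9 = -1.51174444 eV
E_5 = -13.6057 / 5² = -13.6057 / 25 = -0.54422800 eV

The ratio is:
E_3/E_5 = (-1.51174444) / (-0.54422800)
E_3/E_5 = (-13.6057/9) / (-13.6057/25)
E_3/E_5 = 25/9
E_3/E_5 = 2.78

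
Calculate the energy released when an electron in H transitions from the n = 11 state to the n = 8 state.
0.10015 eV

The energy levels are E_n = -13.6057 eV / n².

Energy at n = 11: E_11 = -13.6057 / 11² = -0.11244380 eV
Energy at n = 8: E_8 = -13.6057 / 8² = -0.21258906 eV

For emission (electron falling to lower state), the photon energy is:
E_photon = E_11 - E_8 = |-0.11244380 - (-0.21258906)|
E_photon = 0.10015 eV

This energy is carried away by the emitted photon.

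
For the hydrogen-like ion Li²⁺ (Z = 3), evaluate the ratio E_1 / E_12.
144.0000

Using E_n = -13.6057 Z² / n² eV with Z = 3:

E_1 = -13.6057 × 3² / 1² = -122.4513 / 1 = -122.4513000000 eV
E_12 = -13.6057 × 3² / 12² = -122.4513 / 144 = -0.8503562500 eV

The ratio is:
E_1/E_12 = (-122.4513000000) / (-0.8503562500)
E_1/E_12 = (-122.4513/1) / (-122.4513/144)
E_1/E_12 = 144/1
E_1/E_12 = 144.0000
(Note: the Z² factors cancel in the ratio.)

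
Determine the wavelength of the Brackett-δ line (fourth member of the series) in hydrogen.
1944.032 nm

The lines of a series are numbered from the longest wavelength (smallest ΔE) outward; the fourth line is the transition from n = n_f + 4 to n_f.
The Brackett series has all transitions ending at n_f = 4.

For H, the fourth line (δ-line) is the jump from n = 8 to n = 4:
E_8 = -13.6057 / 8² = -0.212589063 eV
E_4 = -13.6057 / 4² = -0.850356250 eV
ΔE = E_8 - E_4 = 0.637767187 eV

λ = hc/E = 1239.84 eV·nm / 0.637767187 eV
λ = 1944.032 nm

This is the δ-line of the Brackett series in H.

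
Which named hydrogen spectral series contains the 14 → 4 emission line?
Brackett series

The spectral series in hydrogen are named based on the final (lower) energy level:
- Lyman series: n_final = 1 (ultraviolet)
- Balmer series: n_final = 2 (visible/near-UV)
- Paschen series: n_final = 3 (infrared)
- Brackett series: n_final = 4 (infrared)
- Pfund series: n_final = 5 (far infrared)

Since this transition ends at n = 4, it belongs to the Brackett series.

For reference, this 14 → 4 line has photon energy
ΔE = 13.6057 eV × (1/4² - 1/14²) = 0.7809394133 eV,
corresponding to wavelength λ = hc/ΔE = 1239.84 eV·nm / 0.7809394133 eV = 1587.6264 nm in the infrared region.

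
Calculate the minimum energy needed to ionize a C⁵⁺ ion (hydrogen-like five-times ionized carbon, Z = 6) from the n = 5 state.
19.59 eV

The ionization energy is the energy needed to remove the electron completely (n → ∞).

For a hydrogen-like ion with Z = 6, E_n = -13.6057 Z² / n² eV.

At n = 5: E_5 = -13.6057 × 6² / 5² = -19.59221 eV
At n = ∞: E_∞ = 0 eV

Ionization energy = E_∞ - E_5 = 0 - (-19.59221) = 19.59221 eV
Ionization energy ≈ 19.59 eV

This is also called the binding energy of the electron in state n = 5.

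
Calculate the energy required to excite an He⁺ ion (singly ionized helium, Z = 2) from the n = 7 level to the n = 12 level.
0.733 eV

The energy levels of a hydrogen-like atom are E_n = -13.6057 Z² eV / n².

Energy at n = 7: E_7 = -13.6057 × 2² / 7² = -1.110669 eV
Energy at n = 12: E_12 = -13.6057 × 2² / 12² = -0.377936 eV

The excitation energy is the difference:
ΔE = E_12 - E_7
ΔE = -0.377936 - (-1.110669)
ΔE = 0.733 eV

Since this is positive, energy must be absorbed (photon absorption).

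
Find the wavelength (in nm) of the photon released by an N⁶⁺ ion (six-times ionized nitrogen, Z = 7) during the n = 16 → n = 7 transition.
112.69752 nm

First, find the transition energy using E_n = -13.6057 Z² / n² eV:
E_16 = -13.6057 × 7² / 16² = -2.60421602 eV
E_7 = -13.6057 × 7² / 7² = -13.60570000 eV

Photon energy: |ΔE| = |E_7 - E_16| = 11.00148398 eV

Convert to wavelength using E = hc/λ with hc = 1239.84 eV·nm:
λ = hc/E = 1239.84 eV·nm / 11.00148398 eV
λ = 112.69752 nm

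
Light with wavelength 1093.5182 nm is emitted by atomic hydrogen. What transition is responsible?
n = 6 → n = 3

First, find the photon energy from the wavelength (hc = 1239.84 eV·nm):
E = hc/λ = 1239.84 eV·nm / 1093.5182 nm = 1.1338083 eV

The energy levels of hydrogen satisfy E_n = -13.6057 / n² eV, so an emission n_i → n_f releases
ΔE = 13.6057 × (1/n_f² − 1/n_i²) eV.

Setting ΔE equal to the photon energy:
1/n_f² − 1/n_i² = 1.1338083 / 13.6057 = 0.083333331

Since 1/n_i² must be positive, we need 1/n_f² > 0.083333331, i.e. n_f ≤ 3. For each allowed n_f, solve n_i = (1/n_f² − 0.083333331)^(−1/2) and check whether it is a whole number:
  n_f = 1: 1/n_i² = 1.000000000 − 0.083333331 = 0.916666669 → n_i = 1.044  (not an integer) ✗
  n_f = 2: 1/n_i² = 0.250000000 − 0.083333331 = 0.166666669 → n_i = 2.449  (not an integer) ✗
  n_f = 3: 1/n_i² = 0.111111111 − 0.083333331 = 0.027777780 → n_i = 6.000  → integer, n_i = 6 ✓

Only n_f = 3 gives an integer upper level, n_i = 6.

The transition is from n = 6 to n = 3 (emission).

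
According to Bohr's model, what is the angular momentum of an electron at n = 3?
3.16e-34 J·s (or 3ℏ)

In the Bohr model, angular momentum is quantized:
L = nℏ

where ℏ = h/(2π) = 1.0546e-34 J·s

For n = 3:
L = 3 × 1.0546e-34 J·s
L = 3.16e-34 J·s

This can also be written as L = 3ℏ.
The angular momentum is an integer multiple of the reduced Planck constant.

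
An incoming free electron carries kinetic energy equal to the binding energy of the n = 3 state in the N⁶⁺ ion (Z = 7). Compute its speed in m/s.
5.10462e+06 m/s (or 1.7027% of c)

The binding energy at n = 3 for N⁶⁺ is:
E_3 = -13.6057 × 7²/3² = -74.0754778 eV
|E_3| = 74.0754778 eV

Convert to Joules:
KE = 74.0754778 eV × (1.602177 × 10⁻¹⁹ J/eV) = 1.1868203e-17 J

Using KE = ½mv²:
v = √(2·KE/m_e)
v = √(2 × 1.1868203e-17 J / 9.10938 × 10⁻³¹ kg)
v = 5.10462e+06 m/s

This is approximately 1.7027% the speed of light.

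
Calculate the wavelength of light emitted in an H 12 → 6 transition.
4374.0726 nm

First, find the transition energy using E_n = -13.6057 / n² eV:
E_12 = -13.6057 / 12² = -0.0944840278 eV
E_6 = -13.6057 / 6² = -0.3779361111 eV

Photon energy: |ΔE| = |E_6 - E_12| = 0.2834520833 eV

Convert to wavelength using E = hc/λ with hc = 1239.84 eV·nm:
λ = hc/E = 1239.84 eV·nm / 0.2834520833 eV
λ = 4374.0726 nm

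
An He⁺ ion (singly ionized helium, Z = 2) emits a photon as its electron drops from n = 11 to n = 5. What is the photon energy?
1.727 eV

The energy levels are E_n = -13.6057 Z² eV / n².

Energy at n = 11: E_11 = -13.6057 × 2² / 11² = -0.449775 eV
Energy at n = 5: E_5 = -13.6057 × 2² / 5² = -2.176912 eV

For emission (electron falling to lower state), the photon energy is:
E_photon = E_11 - E_5 = |-0.449775 - (-2.176912)|
E_photon = 1.727 eV

This energy is carried away by the emitted photon.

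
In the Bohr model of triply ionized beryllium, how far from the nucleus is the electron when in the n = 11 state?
1.6008 nm (or 16.0076 Å)

The Bohr radius formula is:
r_n = n² a₀ / Z

where a₀ = 0.0529177 nm is the Bohr radius.

For Be³⁺ (Z = 4) at n = 11:
r_11 = 11² × 0.0529177 nm / 4
r_11 = 121 × 0.0529177 nm / 4
r_11 = 6.40304 nm / 4
r_11 = 1.6008 nm

The electron orbits at approximately 1.6008 nm from the nucleus.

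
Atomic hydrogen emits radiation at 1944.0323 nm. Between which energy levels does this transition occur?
n = 8 → n = 4

First, find the photon energy from the wavelength (hc = 1239.84 eV·nm):
E = hc/λ = 1239.84 eV·nm / 1944.0323 nm = 0.63776718 eV

The energy levels of hydrogen satisfy E_n = -13.6057 / n² eV, so an emission n_i → n_f releases
ΔE = 13.6057 × (1/n_f² − 1/n_i²) eV.

Setting ΔE equal to the photon energy:
1/n_f² − 1/n_i² = 0.63776718 / 13.6057 = 0.046874999

Since 1/n_i² must be positive, we need 1/n_f² > 0.046874999, i.e. n_f ≤ 4. For each allowed n_f, solve n_i = (1/n_f² − 0.046874999)^(−1/2) and check whether it is a whole number:
  n_f = 1: 1/n_i² = 1.000000000 − 0.046874999 = 0.953125001 → n_i = 1.024  (not an integer) ✗
  n_f = 2: 1/n_i² = 0.250000000 − 0.046874999 = 0.203125001 → n_i = 2.219  (not an integer) ✗
  n_f = 3: 1/n_i² = 0.111111111 − 0.046874999 = 0.064236112 → n_i = 3.946  (not an integer) ✗
  n_f = 4: 1/n_i² = 0.062500000 − 0.046874999 = 0.015625001 → n_i = 8.000  → integer, n_i = 8 ✓

Only n_f = 4 gives an integer upper level, n_i = 8.

The transition is from n = 8 to n = 4 (emission).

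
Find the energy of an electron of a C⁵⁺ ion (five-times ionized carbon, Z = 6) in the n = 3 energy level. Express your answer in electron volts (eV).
-54.42 eV

The energy levels of a hydrogen-like atom are given by:
E_n = -13.6057 Z² / n² eV  (with Z = 6 for C⁵⁺)

For n = 3:
E_3 = -13.6057 × 6² / 3²
E_3 = -13.6057 × 36 / 9
E_3 = -54.42 eV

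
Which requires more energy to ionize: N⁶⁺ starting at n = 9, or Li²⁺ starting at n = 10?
N⁶⁺ at n = 9 (E = -8.2306 eV)

Using E_n = -13.6057 Z² / n² eV:

N⁶⁺ (Z = 7) at n = 9:
E = -13.6057 × 7² / 9² = -13.6057 × 49 / 81 = -8.2306086 eV

Li²⁺ (Z = 3) at n = 10:
E = -13.6057 × 3² / 10² = -13.6057 × 9 / 100 = -1.2245130 eV

Since -8.2306086 eV < -1.2245130 eV,
N⁶⁺ at n = 9 is more tightly bound (requires more energy to ionize).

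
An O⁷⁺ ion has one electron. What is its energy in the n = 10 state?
-8.70765 eV

For hydrogen-like ions, the energy levels scale with Z²:
E_n = -13.6057 Z² / n² eV

For O⁷⁺ (Z = 8) at n = 10:
E_10 = -13.6057 × 8² / 10²
E_10 = -13.6057 × 64 / 100
E_10 = -870.7648 / 100
E_10 = -8.70765 eV

The energy is 64 times more negative than hydrogen at the same n due to the stronger nuclear charge.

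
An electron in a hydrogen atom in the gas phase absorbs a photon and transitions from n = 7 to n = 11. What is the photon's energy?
0.17 eV

The energy levels of a hydrogen-like atom are E_n = -13.6057 eV / n².

Energy at n = 7: E_7 = -13.6057 / 7² = -0.27767 eV
Energy at n = 11: E_11 = -13.6057 / 11² = -0.11244 eV

The excitation energy is the difference:
ΔE = E_11 - E_7
ΔE = -0.11244 - (-0.27767)
ΔE = 0.17 eV

Since this is positive, energy must be absorbed (photon absorption).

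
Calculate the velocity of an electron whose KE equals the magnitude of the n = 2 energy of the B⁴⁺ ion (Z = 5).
5.4692e+06 m/s (or 1.8243% of c)

The binding energy at n = 2 for B⁴⁺ is:
E_2 = -13.6057 × 5²/2² = -85.035625 eV
|E_2| = 85.035625 eV

Convert to Joules:
KE = 85.035625 eV × (1.602177 × 10⁻¹⁹ J/eV) = 1.362421e-17 J

Using KE = ½mv²:
v = √(2·KE/m_e)
v = √(2 × 1.362421e-17 J / 9.10938 × 10⁻³¹ kg)
v = 5.4692e+06 m/s

This is approximately 1.8243% the speed of light.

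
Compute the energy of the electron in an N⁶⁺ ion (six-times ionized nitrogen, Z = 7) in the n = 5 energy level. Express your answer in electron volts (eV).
-26.6672 eV

The energy levels of a hydrogen-like atom are given by:
E_n = -13.6057 Z² / n² eV  (with Z = 7 for N⁶⁺)

For n = 5:
E_5 = -13.6057 × 7² / 5²
E_5 = -13.6057 × 49 / 25
E_5 = -26.6672 eV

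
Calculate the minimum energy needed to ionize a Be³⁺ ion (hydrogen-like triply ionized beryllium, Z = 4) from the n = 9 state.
2.69 eV

The ionization energy is the energy needed to remove the electron completely (n → ∞).

For a hydrogen-like ion with Z = 4, E_n = -13.6057 Z² / n² eV.

At n = 9: E_9 = -13.6057 × 4² / 9² = -2.68755 eV
At n = ∞: E_∞ = 0 eV

Ionization energy = E_∞ - E_9 = 0 - (-2.68755) = 2.68755 eV
Ionization energy ≈ 2.69 eV

This is also called the binding energy of the electron in state n = 9.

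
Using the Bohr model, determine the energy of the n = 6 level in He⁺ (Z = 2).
-1.511744 eV

For hydrogen-like ions, the energy levels scale with Z²:
E_n = -13.6057 Z² / n² eV

For He⁺ (Z = 2) at n = 6:
E_6 = -13.6057 × 2² / 6²
E_6 = -13.6057 × 4 / 36
E_6 = -54.4228 / 36
E_6 = -1.511744 eV

The energy is 4 times more negative than hydrogen at the same n due to the stronger nuclear charge.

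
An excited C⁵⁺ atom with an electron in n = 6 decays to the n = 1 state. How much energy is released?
476.199500 eV

The energy levels are E_n = -13.6057 Z² eV / n².

Energy at n = 6: E_6 = -13.6057 × 6² / 6² = -13.605700000 eV
Energy at n = 1: E_1 = -13.6057 × 6² / 1² = -489.805200000 eV

For emission (electron falling to lower state), the photon energy is:
E_photon = E_6 - E_1 = |-13.605700000 - (-489.805200000)|
E_photon = 476.199500 eV

This energy is carried away by the emitted photon.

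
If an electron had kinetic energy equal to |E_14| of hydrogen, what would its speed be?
1.56264e+05 m/s (or 0.052% of c)

The binding energy at n = 14 for hydrogen is:
E_14 = -13.6057/14² = -0.0694168367 eV
|E_14| = 0.0694168367 eV

Convert to Joules:
KE = 0.0694168367 eV × (1.602177 × 10⁻¹⁹ J/eV) = 1.1121806e-20 J

Using KE = ½mv²:
v = √(2·KE/m_e)
v = √(2 × 1.1121806e-20 J / 9.10938 × 10⁻³¹ kg)
v = 1.56264e+05 m/s

This is approximately 0.052% the speed of light.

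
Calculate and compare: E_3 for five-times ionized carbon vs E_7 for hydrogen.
C⁵⁺ at n = 3 (E = -54.4228 eV)

Using E_n = -13.6057 Z² / n² eV:

C⁵⁺ (Z = 6) at n = 3:
E = -13.6057 × 6² / 3² = -13.6057 × 36 / 9 = -54.4228000 eV

H (Z = 1) at n = 7:
E = -13.6057 × 1² / 7² = -13.6057 × 1 / 49 = -0.2776673 eV

Since -54.4228000 eV < -0.2776673 eV,
C⁵⁺ at n = 3 is more tightly bound (requires more energy to ionize).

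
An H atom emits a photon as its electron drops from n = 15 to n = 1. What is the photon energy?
13.55 eV

The energy levels are E_n = -13.6057 eV / n².

Energy at n = 15: E_15 = -13.6057 / 15² = -0.06047 eV
Energy at n = 1: E_1 = -13.6057 / 1² = -13.60570 eV

For emission (electron falling to lower state), the photon energy is:
E_photon = E_15 - E_1 = |-0.06047 - (-13.60570)|
E_photon = 13.55 eV

This energy is carried away by the emitted photon.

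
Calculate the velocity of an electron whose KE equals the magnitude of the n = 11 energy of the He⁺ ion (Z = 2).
3.978e+05 m/s (or 0.13268% of c)

The binding energy at n = 11 for He⁺ is:
E_11 = -13.6057 × 2²/11² = -0.4497752 eV
|E_11| = 0.4497752 eV

Convert to Joules:
KE = 0.4497752 eV × (1.602177 × 10⁻¹⁹ J/eV) = 7.20619e-20 J

Using KE = ½mv²:
v = √(2·KE/m_e)
v = √(2 × 7.20619e-20 J / 9.10938 × 10⁻³¹ kg)
v = 3.978e+05 m/s

This is approximately 0.13268% the speed of light.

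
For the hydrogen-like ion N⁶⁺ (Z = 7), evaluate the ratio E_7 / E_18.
6.6122

Using E_n = -13.6057 Z² / n² eV with Z = 7:

E_7 = -13.6057 × 7² / 7² = -666.6793 / 49 = -13.6057000000 eV
E_18 = -13.6057 × 7² / 18² = -666.6793 / 324 = -2.0576521605 eV

The ratio is:
E_7/E_18 = (-13.6057000000) / (-2.0576521605)
E_7/E_18 = (-666.6793/49) / (-666.6793/324)
E_7/E_18 = 324/49
E_7/E_18 = 6.6122
(Note: the Z² factors cancel in the ratio.)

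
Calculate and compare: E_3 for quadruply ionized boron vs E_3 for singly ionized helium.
B⁴⁺ at n = 3 (E = -37.7936 eV)

Using E_n = -13.6057 Z² / n² eV:

B⁴⁺ (Z = 5) at n = 3:
E = -13.6057 × 5² / 3² = -13.6057 × 25 / 9 = -37.7936111 eV

He⁺ (Z = 2) at n = 3:
E = -13.6057 × 2² / 3² = -13.6057 × 4 / 9 = -6.0469778 eV

Since -37.7936111 eV < -6.0469778 eV,
B⁴⁺ at n = 3 is more tightly bound (requires more energy to ionize).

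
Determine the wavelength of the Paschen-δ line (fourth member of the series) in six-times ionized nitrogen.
20.50 nm

The lines of a series are numbered from the longest wavelength (smallest ΔE) outward; the fourth line is the transition from n = n_f + 4 to n_f.
The Paschen series has all transitions ending at n_f = 3.

For N⁶⁺ (Z = 7), the fourth line (δ-line) is the jump from n = 7 to n = 3:
E_7 = -13.6057 × 7² / 7² = -13.6057 eV
E_3 = -13.6057 × 7² / 3² = -74.0755 eV
ΔE = E_7 - E_3 = 60.4698 eV

λ = hc/E = 1239.84 eV·nm / 60.4698 eV
λ = 20.50 nm

This is the δ-line of the Paschen series in N⁶⁺.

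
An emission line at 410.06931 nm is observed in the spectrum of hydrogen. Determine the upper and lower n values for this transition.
n = 6 → n = 2

First, find the photon energy from the wavelength (hc = 1239.84 eV·nm):
E = hc/λ = 1239.84 eV·nm / 410.06931 nm = 3.0234889 eV

The energy levels of hydrogen satisfy E_n = -13.6057 / n² eV, so an emission n_i → n_f releases
ΔE = 13.6057 × (1/n_f² − 1/n_i²) eV.

Setting ΔE equal to the photon energy:
1/n_f² − 1/n_i² = 3.0234889 / 13.6057 = 0.22222222

Since 1/n_i² must be positive, we need 1/n_f² > 0.22222222, i.e. n_f ≤ 2. For each allowed n_f, solve n_i = (1/n_f² − 0.22222222)^(−1/2) and check whether it is a whole number:
  n_f = 1: 1/n_i² = 1.00000000 − 0.22222222 = 0.77777778 → n_i = 1.134  (not an integer) ✗
  n_f = 2: 1/n_i² = 0.25000000 − 0.22222222 = 0.02777778 → n_i = 6.000  → integer, n_i = 6 ✓

Only n_f = 2 gives an integer upper level, n_i = 6.

The transition is from n = 6 to n = 2 (emission).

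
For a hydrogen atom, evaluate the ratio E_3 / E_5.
2.778

Using E_n = -13.6057 Z² / n² eV with Z = 1:

E_3 = -13.6057 / 3² = -13.6057 / 9 = -1.511744444 eV
E_5 = -13.6057 / 5² = -13.6057 / 25 = -0.544228000 eV

The ratio is:
E_3/E_5 = (-1.511744444) / (-0.544228000)
E_3/E_5 = (-13.6057/9) / (-13.6057/25)
E_3/E_5 = 25/9
E_3/E_5 = 2.778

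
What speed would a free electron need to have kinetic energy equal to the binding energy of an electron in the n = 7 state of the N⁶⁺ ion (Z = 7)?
2.19e+06 m/s (or 0.7297% of c)

The binding energy at n = 7 for N⁶⁺ is:
E_7 = -13.6057 × 7²/7² = -13.605700 eV
|E_7| = 13.605700 eV

Convert to Joules:
KE = 13.605700 eV × (1.602177 × 10⁻¹⁹ J/eV) = 2.1799e-18 J

Using KE = ½mv²:
v = √(2·KE/m_e)
v = √(2 × 2.1799e-18 J / 9.10938 × 10⁻³¹ kg)
v = 2.19e+06 m/s

This is approximately 0.7297% the speed of light.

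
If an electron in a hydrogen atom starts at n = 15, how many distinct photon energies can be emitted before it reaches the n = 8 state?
28

The electron can occupy levels n = 8, 9, ..., 15 during de-excitation — that is m = 15 - 8 + 1 = 8 distinct levels.

The number of distinct spectral lines equals the number of ways to choose 2 of these m levels (each pair gives one possible emission transition):

Number of lines = m(m-1)/2 = 8×7/2 = 28

These correspond to all possible transitions between the 8 levels:
15 → 14, 15 → 13, 15 → 12, 15 → 11, 15 → 10, 15 → 9, 15 → 8, 14 → 13...

Each transition produces a photon with a unique energy (and thus wavelength). This count does not depend on Z.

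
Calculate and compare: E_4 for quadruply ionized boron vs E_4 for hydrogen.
B⁴⁺ at n = 4 (E = -21.2589 eV)

Using E_n = -13.6057 Z² / n² eV:

B⁴⁺ (Z = 5) at n = 4:
E = -13.6057 × 5² / 4² = -13.6057 × 25 / 16 = -21.2589063 eV

H (Z = 1) at n = 4:
E = -13.6057 × 1² / 4² = -13.6057 × 1 / 16 = -0.8503563 eV

Since -21.2589063 eV < -0.8503563 eV,
B⁴⁺ at n = 4 is more tightly bound (requires more energy to ionize).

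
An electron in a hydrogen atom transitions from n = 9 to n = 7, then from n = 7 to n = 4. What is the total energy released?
0.682 eV

The energy levels of hydrogen are E_n = -13.6057 / n² eV.

First transition (9 → 7):
ΔE₁ = |E_7 - E_9|
ΔE₁ = |-0.277667347 - (-0.167971605)| = 0.109696 eV

Second transition (7 → 4):
ΔE₂ = |E_4 - E_7|
ΔE₂ = |-0.850356250 - (-0.277667347)| = 0.572689 eV

Total energy released:
E_total = ΔE₁ + ΔE₂ = 0.109696 + 0.572689 = 0.682 eV

Note: This equals the direct transition 9 → 4: 0.682 eV ✓
Energy is conserved regardless of the path taken.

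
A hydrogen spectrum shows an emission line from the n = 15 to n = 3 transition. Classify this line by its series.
Paschen series

The spectral series in hydrogen are named based on the final (lower) energy level:
- Lyman series: n_final = 1 (ultraviolet)
- Balmer series: n_final = 2 (visible/near-UV)
- Paschen series: n_final = 3 (infrared)
- Brackett series: n_final = 4 (infrared)
- Pfund series: n_final = 5 (far infrared)

Since this transition ends at n = 3, it belongs to the Paschen series.

For reference, this 15 → 3 line has photon energy
ΔE = 13.6057 eV × (1/3² - 1/15²) = 1.4512747 eV,
corresponding to wavelength λ = hc/ΔE = 1239.84 eV·nm / 1.4512747 eV = 854.311 nm in the infrared region.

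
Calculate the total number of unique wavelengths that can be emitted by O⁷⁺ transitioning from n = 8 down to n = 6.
3

The electron can occupy levels n = 6, 7, ..., 8 during de-excitation — that is m = 8 - 6 + 1 = 3 distinct levels.

The number of distinct spectral lines equals the number of ways to choose 2 of these m levels (each pair gives one possible emission transition):

Number of lines = m(m-1)/2 = 3×2/2 = 3

These correspond to all possible transitions between the 3 levels:
8 → 7, 8 → 6, 7 → 6

Each transition produces a photon with a unique energy (and thus wavelength). This count does not depend on Z.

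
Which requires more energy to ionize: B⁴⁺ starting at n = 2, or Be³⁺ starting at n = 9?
B⁴⁺ at n = 2 (E = -85.0356 eV)

Using E_n = -13.6057 Z² / n² eV:

B⁴⁺ (Z = 5) at n = 2:
E = -13.6057 × 5² / 2² = -13.6057 × 25 / 4 = -85.0356250 eV

Be³⁺ (Z = 4) at n = 9:
E = -13.6057 × 4² / 9² = -13.6057 × 16 / 81 = -2.6875457 eV

Since -85.0356250 eV < -2.6875457 eV,
B⁴⁺ at n = 2 is more tightly bound (requires more energy to ionize).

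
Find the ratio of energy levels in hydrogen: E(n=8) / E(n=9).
1.265625

Using E_n = -13.6057 Z² / n² eV with Z = 1:

E_8 = -13.6057 / 8² = -13.6057 / 64 = -0.2125890625 eV
E_9 = -13.6057 / 9² = -13.6057 / 81 = -0.1679716049 eV

The ratio is:
E_8/E_9 = (-0.2125890625) / (-0.1679716049)
E_8/E_9 = (-13.6057/64) / (-13.6057/81)
E_8/E_9 = 81/64
E_8/E_9 = 1.265625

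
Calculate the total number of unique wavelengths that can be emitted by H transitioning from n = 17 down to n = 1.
136

The electron can occupy levels n = 1, 2, ..., 17 during de-excitation — that is m = 17 - 1 + 1 = 17 distinct levels.

The number of distinct spectral lines equals the number of ways to choose 2 of these m levels (each pair gives one possible emission transition):

Number of lines = m(m-1)/2 = 17×16/2 = 136

These correspond to all possible transitions between the 17 levels:
17 → 16, 17 → 15, 17 → 14, 17 → 13, 17 → 12, 17 → 11, 17 → 10, 17 → 9...

Each transition produces a photon with a unique energy (and thus wavelength). This count does not depend on Z.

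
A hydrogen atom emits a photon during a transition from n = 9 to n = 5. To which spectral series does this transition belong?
Pfund series

The spectral series in hydrogen are named based on the final (lower) energy level:
- Lyman series: n_final = 1 (ultraviolet)
- Balmer series: n_final = 2 (visible/near-UV)
- Paschen series: n_final = 3 (infrared)
- Brackett series: n_final = 4 (infrared)
- Pfund series: n_final = 5 (far infrared)

Since this transition ends at n = 5, it belongs to the Pfund series.

For reference, this 9 → 5 line has photon energy
ΔE = 13.6057 eV × (1/5² - 1/9²) = 0.37625639506 eV,
corresponding to wavelength λ = hc/ΔE = 1239.84 eV·nm / 0.37625639506 eV = 3295.19981 nm in the far infrared region.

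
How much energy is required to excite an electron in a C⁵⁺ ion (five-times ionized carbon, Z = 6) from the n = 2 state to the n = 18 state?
120.940 eV

The energy levels of a hydrogen-like atom are E_n = -13.6057 Z² eV / n².

Energy at n = 2: E_2 = -13.6057 × 6² / 2² = -122.451300 eV
Energy at n = 18: E_18 = -13.6057 × 6² / 18² = -1.511744 eV

The excitation energy is the difference:
ΔE = E_18 - E_2
ΔE = -1.511744 - (-122.451300)
ΔE = 120.940 eV

Since this is positive, energy must be absorbed (photon absorption).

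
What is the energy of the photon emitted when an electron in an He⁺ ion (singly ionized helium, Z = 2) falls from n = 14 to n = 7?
0.8330 eV

The energy levels are E_n = -13.6057 Z² eV / n².

Energy at n = 14: E_14 = -13.6057 × 2² / 14² = -0.2776673 eV
Energy at n = 7: E_7 = -13.6057 × 2² / 7² = -1.1106694 eV

For emission (electron falling to lower state), the photon energy is:
E_photon = E_14 - E_7 = |-0.2776673 - (-1.1106694)|
E_photon = 0.8330 eV

This energy is carried away by the emitted photon.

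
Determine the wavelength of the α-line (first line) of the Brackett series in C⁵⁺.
112.50 nm

The longest wavelength corresponds to the smallest energy transition in the series.
The Brackett series has all transitions ending at n_f = 4.

For C⁵⁺ (Z = 6), the first line (α-line) is the jump from n = 5 to n = 4:
E_5 = -13.6057 × 6² / 5² = -19.59221 eV
E_4 = -13.6057 × 6² / 4² = -30.61283 eV
ΔE = E_5 - E_4 = 11.02062 eV

λ = hc/E = 1239.84 eV·nm / 11.02062 eV
λ = 112.50 nm

This is the α-line of the Brackett series in C⁵⁺.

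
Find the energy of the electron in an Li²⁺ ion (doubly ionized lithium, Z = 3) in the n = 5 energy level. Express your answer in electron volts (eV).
-4.90 eV

The energy levels of a hydrogen-like atom are given by:
E_n = -13.6057 Z² / n² eV  (with Z = 3 for Li²⁺)

For n = 5:
E_5 = -13.6057 × 3² / 5²
E_5 = -13.6057 × 9 / 25
E_5 = -4.90 eV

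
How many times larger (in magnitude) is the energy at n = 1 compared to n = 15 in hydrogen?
225.00

Using E_n = -13.6057 Z² / n² eV with Z = 1:

E_1 = -13.6057 / 1² = -13.6057 / 1 = -13.60570000 eV
E_15 = -13.6057 / 15² = -13.6057 / 225 = -0.06046978 eV

The ratio is:
E_1/E_15 = (-13.60570000) / (-0.06046978)
E_1/E_15 = (-13.6057/1) / (-13.6057/225)
E_1/E_15 = 225/1
E_1/E_15 = 225.00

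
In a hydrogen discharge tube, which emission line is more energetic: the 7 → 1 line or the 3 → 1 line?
7 → 1

Calculate the energy for each transition:

Transition 7 → 1:
ΔE₁ = |E_1 - E_7| = |-13.6057/1² - (-13.6057/7²)|
ΔE₁ = |-13.60570000000 - (-0.27766734694)| = 13.32803265 eV

Transition 3 → 1:
ΔE₂ = |E_1 - E_3| = |-13.6057/1² - (-13.6057/3²)|
ΔE₂ = |-13.60570000000 - (-1.51174444444)| = 12.09395556 eV

Since 13.32803265 eV > 12.09395556 eV, the transition 7 → 1 emits the more energetic photon.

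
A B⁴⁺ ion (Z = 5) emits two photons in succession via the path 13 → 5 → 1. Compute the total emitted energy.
338.13 eV

The energy levels of B⁴⁺ are E_n = -13.6057 × 5² / n² eV.

First transition (13 → 5):
ΔE₁ = |E_5 - E_13|
ΔE₁ = |-13.60570000 - (-2.01267751)| = 11.59302 eV

Second transition (5 → 1):
ΔE₂ = |E_1 - E_5|
ΔE₂ = |-340.14250000 - (-13.60570000)| = 326.53680 eV

Total energy released:
E_total = ΔE₁ + ΔE₂ = 11.59302 + 326.53680 = 338.13 eV

Note: This equals the direct transition 13 → 1: 338.13 eV ✓
Energy is conserved regardless of the path taken.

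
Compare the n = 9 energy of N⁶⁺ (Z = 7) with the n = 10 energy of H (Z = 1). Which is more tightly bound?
N⁶⁺ at n = 9 (E = -8.230609 eV)

Using E_n = -13.6057 Z² / n² eV:

N⁶⁺ (Z = 7) at n = 9:
E = -13.6057 × 7² / 9² = -13.6057 × 49 / 81 = -8.230608642 eV

H (Z = 1) at n = 10:
E = -13.6057 × 1² / 10² = -13.6057 × 1 / 100 = -0.136057000 eV

Since -8.230608642 eV < -0.136057000 eV,
N⁶⁺ at n = 9 is more tightly bound (requires more energy to ionize).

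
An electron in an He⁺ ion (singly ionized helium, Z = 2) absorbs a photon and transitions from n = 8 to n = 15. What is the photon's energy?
0.608477 eV

The energy levels of a hydrogen-like atom are E_n = -13.6057 Z² eV / n².

Energy at n = 8: E_8 = -13.6057 × 2² / 8² = -0.850356250 eV
Energy at n = 15: E_15 = -13.6057 × 2² / 15² = -0.241879111 eV

The excitation energy is the difference:
ΔE = E_15 - E_8
ΔE = -0.241879111 - (-0.850356250)
ΔE = 0.608477 eV

Since this is positive, energy must be absorbed (photon absorption).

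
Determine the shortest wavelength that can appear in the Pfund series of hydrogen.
2278.163 nm

The series limit corresponds to the transition from n = ∞ to n = 5.
This is the highest energy (shortest wavelength) transition in the Pfund series.

E_∞ = 0 eV
E_5 = -13.6057 / 5² = -0.544228000 eV

Energy at series limit:
ΔE = E_∞ - E_5 = 0 - (-0.544228000) = 0.544228000 eV
λ = hc/E = 1239.84 eV·nm / 0.544228000 eV = 2278.163 nm

This energy equals the ionization energy from the n = 5 state of hydrogen.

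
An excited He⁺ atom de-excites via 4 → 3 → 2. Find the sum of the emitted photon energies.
10.20 eV

The energy levels of He⁺ are E_n = -13.6057 × 2² / n² eV.

First transition (4 → 3):
ΔE₁ = |E_3 - E_4|
ΔE₁ = |-6.04697778 - (-3.40142500)| = 2.64555 eV

Second transition (3 → 2):
ΔE₂ = |E_2 - E_3|
ΔE₂ = |-13.60570000 - (-6.04697778)| = 7.55872 eV

Total energy released:
E_total = ΔE₁ + ΔE₂ = 2.64555 + 7.55872 = 10.20 eV

Note: This equals the direct transition 4 → 2: 10.20 eV ✓
Energy is conserved regardless of the path taken.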